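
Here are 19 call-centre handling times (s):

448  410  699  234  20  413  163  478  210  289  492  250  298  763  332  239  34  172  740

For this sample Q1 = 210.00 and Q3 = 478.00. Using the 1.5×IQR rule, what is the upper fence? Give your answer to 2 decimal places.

IQR = Q3 − Q1 = 478.00 − 210.00 = 268.00.
Lower fence = Q1 − 1.5·IQR = 210.00 − 402.00 = -192.00.
Upper fence = Q3 + 1.5·IQR = 478.00 + 402.00 = 880.00.

880.00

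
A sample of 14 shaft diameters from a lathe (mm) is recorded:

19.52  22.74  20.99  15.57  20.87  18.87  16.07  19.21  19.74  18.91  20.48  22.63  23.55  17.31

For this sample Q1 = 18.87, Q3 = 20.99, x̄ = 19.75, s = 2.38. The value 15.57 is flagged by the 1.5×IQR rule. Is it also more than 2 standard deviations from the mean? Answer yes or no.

z = (15.57 − 19.75) / 2.38 = -1.76.
|z| = 1.76 ≤ 2.

no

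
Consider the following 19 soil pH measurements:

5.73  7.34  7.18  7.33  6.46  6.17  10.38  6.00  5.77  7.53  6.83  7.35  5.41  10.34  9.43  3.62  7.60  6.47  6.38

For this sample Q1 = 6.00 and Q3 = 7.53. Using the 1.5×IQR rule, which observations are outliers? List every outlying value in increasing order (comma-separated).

IQR = Q3 − Q1 = 7.53 − 6.00 = 1.53.
Lower fence = Q1 − 1.5·IQR = 6.00 − 2.295 = 3.705.
Upper fence = Q3 + 1.5·IQR = 7.53 + 2.295 = 9.825.
3.62 < 3.705 → outlier.
10.34 > 9.825 → outlier.
10.38 > 9.825 → outlier.
All remaining values lie within [3.705, 9.825].

3.62, 10.34, 10.38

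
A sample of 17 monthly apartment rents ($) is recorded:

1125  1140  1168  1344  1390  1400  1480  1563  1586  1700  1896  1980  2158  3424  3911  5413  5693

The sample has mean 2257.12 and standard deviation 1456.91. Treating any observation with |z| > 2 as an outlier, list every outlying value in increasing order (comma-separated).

Cutoffs at x̄ ± 2s: 2257.12 ± 2·1456.91 = [-656.70, 5170.94].
5413: z = 2.17, |z| > 2 → outlier.
5693: z = 2.36, |z| > 2 → outlier.
Every other value lies within [-656.70, 5170.94].

5413, 5693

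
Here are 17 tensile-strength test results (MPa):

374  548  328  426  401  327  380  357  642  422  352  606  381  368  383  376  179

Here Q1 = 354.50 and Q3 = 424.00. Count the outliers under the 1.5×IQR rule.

IQR = 69.50; fences at 354.50 − 104.25 = 250.25 and 424.00 + 104.25 = 528.25.
Outside the cutoffs: 179, 548, 606, 642.

4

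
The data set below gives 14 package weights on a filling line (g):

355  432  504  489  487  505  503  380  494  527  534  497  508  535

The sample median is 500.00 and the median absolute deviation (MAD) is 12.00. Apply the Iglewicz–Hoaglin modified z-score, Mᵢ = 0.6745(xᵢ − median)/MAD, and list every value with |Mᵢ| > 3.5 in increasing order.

|Mᵢ| > 3.5 ⇔ |xᵢ − 500.00| > 3.5·12.00/0.6745 = 62.27.
So outliers lie outside [437.73, 562.27].
355: M = -8.15 → outlier.
380: M = -6.75 → outlier.
432: M = -3.82 → outlier.

355, 380, 432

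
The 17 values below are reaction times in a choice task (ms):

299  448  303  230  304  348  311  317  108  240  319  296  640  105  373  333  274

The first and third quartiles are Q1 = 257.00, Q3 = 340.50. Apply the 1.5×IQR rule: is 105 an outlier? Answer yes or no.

yes

IQR = Q3 − Q1 = 340.50 − 257.00 = 83.50.
Lower fence = Q1 − 1.5·IQR = 257.00 − 125.25 = 131.75.
Upper fence = Q3 + 1.5·IQR = 340.50 + 125.25 = 465.75.
105 lies below the lower fence.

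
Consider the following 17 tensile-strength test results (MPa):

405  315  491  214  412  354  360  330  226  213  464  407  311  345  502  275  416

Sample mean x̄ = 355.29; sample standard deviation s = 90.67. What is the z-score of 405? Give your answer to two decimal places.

z = (405 − 355.29) / 90.67 = 0.55.

0.55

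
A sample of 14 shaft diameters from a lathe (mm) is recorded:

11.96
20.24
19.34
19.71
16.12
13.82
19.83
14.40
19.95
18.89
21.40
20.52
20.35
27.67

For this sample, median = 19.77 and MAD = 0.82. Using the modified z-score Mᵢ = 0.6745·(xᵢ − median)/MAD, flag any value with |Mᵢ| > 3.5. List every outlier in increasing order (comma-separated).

11.96, 13.82, 14.40, 27.67

|Mᵢ| > 3.5 ⇔ |xᵢ − 19.77| > 3.5·0.82/0.6745 = 4.26.
So outliers lie outside [15.51, 24.03].
11.96: M = -6.42 → outlier.
13.82: M = -4.89 → outlier.
14.40: M = -4.42 → outlier.
27.67: M = 6.50 → outlier.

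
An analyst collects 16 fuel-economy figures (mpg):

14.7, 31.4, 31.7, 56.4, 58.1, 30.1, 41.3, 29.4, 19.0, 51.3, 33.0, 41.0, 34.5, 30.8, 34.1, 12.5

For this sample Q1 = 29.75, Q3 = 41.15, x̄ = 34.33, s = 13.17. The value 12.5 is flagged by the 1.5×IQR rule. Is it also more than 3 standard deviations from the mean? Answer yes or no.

no

z = (12.5 − 34.33) / 13.17 = -1.66.
|z| = 1.66 ≤ 3.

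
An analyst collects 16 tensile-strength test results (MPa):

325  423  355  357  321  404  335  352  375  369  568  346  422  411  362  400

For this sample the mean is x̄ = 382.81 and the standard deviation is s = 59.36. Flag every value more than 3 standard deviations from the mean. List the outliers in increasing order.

Cutoffs at x̄ ± 3s: 382.81 ± 3·59.36 = [204.73, 560.89].
568: z = 3.12, |z| > 3 → outlier.
Every other value lies within [204.73, 560.89].

568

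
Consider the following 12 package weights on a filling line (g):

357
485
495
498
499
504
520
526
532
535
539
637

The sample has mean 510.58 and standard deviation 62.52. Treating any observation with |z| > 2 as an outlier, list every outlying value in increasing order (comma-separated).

Cutoffs at x̄ ± 2s: 510.58 ± 2·62.52 = [385.54, 635.62].
357: z = -2.46, |z| > 2 → outlier.
637: z = 2.02, |z| > 2 → outlier.
Every other value lies within [385.54, 635.62].

357, 637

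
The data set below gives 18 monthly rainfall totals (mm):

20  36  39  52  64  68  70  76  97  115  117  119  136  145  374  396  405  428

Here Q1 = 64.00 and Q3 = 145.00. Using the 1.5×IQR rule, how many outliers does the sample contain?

4

IQR = 81.00; fences at 64.00 − 121.50 = -57.50 and 145.00 + 121.50 = 266.50.
Outside the cutoffs: 374, 396, 405, 428.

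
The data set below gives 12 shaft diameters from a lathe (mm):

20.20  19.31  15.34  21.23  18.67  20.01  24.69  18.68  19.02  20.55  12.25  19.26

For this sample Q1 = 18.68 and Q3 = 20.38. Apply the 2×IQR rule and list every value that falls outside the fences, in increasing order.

IQR = Q3 − Q1 = 20.38 − 18.68 = 1.70.
Lower fence = Q1 − 2·IQR = 18.68 − 3.40 = 15.28.
Upper fence = Q3 + 2·IQR = 20.38 + 3.40 = 23.78.
12.25 < 15.28 → outlier.
24.69 > 23.78 → outlier.
All remaining values lie within [15.28, 23.78].

12.25, 24.69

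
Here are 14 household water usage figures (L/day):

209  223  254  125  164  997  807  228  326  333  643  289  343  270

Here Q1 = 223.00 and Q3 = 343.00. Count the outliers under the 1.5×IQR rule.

IQR = 120.00; fences at 223.00 − 180.00 = 43.00 and 343.00 + 180.00 = 523.00.
Outside the cutoffs: 643, 807, 997.

3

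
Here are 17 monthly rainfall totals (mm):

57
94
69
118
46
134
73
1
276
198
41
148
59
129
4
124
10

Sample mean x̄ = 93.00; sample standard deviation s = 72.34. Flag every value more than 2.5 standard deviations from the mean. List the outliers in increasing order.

Cutoffs at x̄ ± 2.5s: 93.00 ± 2.5·72.34 = [-87.85, 273.85].
276: z = 2.53, |z| > 2.5 → outlier.
Every other value lies within [-87.85, 273.85].

276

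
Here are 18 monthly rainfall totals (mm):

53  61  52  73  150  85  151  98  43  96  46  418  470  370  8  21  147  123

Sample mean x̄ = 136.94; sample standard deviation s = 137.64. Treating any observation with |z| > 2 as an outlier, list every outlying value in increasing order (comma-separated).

418, 470

Cutoffs at x̄ ± 2s: 136.94 ± 2·137.64 = [-138.34, 412.22].
418: z = 2.04, |z| > 2 → outlier.
470: z = 2.42, |z| > 2 → outlier.
Every other value lies within [-138.34, 412.22].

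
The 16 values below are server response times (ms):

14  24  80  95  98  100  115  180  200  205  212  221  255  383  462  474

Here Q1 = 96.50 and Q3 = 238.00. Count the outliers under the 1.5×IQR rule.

2

IQR = 141.50; fences at 96.50 − 212.25 = -115.75 and 238.00 + 212.25 = 450.25.
Outside the cutoffs: 462, 474.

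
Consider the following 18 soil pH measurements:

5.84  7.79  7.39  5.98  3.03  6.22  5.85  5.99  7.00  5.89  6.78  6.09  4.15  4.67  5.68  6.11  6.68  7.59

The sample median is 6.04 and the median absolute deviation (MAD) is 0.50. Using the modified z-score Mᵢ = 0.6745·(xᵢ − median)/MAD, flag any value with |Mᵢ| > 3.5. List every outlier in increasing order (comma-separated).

3.03

|Mᵢ| > 3.5 ⇔ |xᵢ − 6.04| > 3.5·0.50/0.6745 = 2.59.
So outliers lie outside [3.45, 8.63].
3.03: M = -4.06 → outlier.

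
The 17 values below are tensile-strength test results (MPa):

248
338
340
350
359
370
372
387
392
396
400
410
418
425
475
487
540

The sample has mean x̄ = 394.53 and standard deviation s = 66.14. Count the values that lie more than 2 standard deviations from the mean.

Cutoffs: x̄ ± 2s = [262.25, 526.81].
Outside the cutoffs: 248, 540.

2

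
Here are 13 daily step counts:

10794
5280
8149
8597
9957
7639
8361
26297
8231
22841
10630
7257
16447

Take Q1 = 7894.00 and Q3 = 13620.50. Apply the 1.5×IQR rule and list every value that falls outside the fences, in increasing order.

IQR = Q3 − Q1 = 13620.50 − 7894.00 = 5726.50.
Lower fence = Q1 − 1.5·IQR = 7894.00 − 8589.75 = -695.75.
Upper fence = Q3 + 1.5·IQR = 13620.50 + 8589.75 = 22210.25.
22841 > 22210.25 → outlier.
26297 > 22210.25 → outlier.
All remaining values lie within [-695.75, 22210.25].

22841, 26297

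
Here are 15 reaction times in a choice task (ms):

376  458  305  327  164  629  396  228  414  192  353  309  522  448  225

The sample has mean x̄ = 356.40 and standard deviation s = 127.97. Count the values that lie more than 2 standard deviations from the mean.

Cutoffs: x̄ ± 2s = [100.46, 612.34].
Outside the cutoffs: 629.

1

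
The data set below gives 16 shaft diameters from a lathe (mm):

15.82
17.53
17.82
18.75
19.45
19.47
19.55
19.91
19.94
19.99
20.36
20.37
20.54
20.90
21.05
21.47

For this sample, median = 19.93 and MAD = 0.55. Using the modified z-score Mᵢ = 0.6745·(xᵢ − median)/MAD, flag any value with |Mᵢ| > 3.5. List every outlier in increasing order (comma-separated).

|Mᵢ| > 3.5 ⇔ |xᵢ − 19.93| > 3.5·0.55/0.6745 = 2.85.
So outliers lie outside [17.08, 22.78].
15.82: M = -5.04 → outlier.

15.82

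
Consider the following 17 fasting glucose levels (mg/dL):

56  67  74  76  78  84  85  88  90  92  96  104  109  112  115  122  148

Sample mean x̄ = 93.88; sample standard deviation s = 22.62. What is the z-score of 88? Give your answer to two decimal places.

-0.26

z = (88 − 93.88) / 22.62 = -0.26.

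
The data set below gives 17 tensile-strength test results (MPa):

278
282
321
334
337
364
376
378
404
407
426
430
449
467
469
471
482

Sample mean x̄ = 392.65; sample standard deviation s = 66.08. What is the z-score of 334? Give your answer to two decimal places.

-0.89

z = (334 − 392.65) / 66.08 = -0.89.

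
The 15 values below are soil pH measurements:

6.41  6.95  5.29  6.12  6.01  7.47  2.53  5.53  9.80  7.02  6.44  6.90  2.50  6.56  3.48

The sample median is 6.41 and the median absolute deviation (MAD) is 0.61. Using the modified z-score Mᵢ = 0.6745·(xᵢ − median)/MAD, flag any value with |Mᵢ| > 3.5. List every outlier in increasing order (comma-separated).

2.50, 2.53, 9.80

|Mᵢ| > 3.5 ⇔ |xᵢ − 6.41| > 3.5·0.61/0.6745 = 3.17.
So outliers lie outside [3.24, 9.58].
2.50: M = -4.32 → outlier.
2.53: M = -4.29 → outlier.
9.80: M = 3.75 → outlier.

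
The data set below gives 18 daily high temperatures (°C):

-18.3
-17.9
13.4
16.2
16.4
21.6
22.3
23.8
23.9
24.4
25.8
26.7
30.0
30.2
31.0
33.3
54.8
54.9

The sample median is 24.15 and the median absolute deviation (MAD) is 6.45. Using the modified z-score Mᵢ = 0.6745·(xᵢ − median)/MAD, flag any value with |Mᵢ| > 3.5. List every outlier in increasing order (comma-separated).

-18.3, -17.9

|Mᵢ| > 3.5 ⇔ |xᵢ − 24.15| > 3.5·6.45/0.6745 = 33.47.
So outliers lie outside [-9.32, 57.62].
-18.3: M = -4.44 → outlier.
-17.9: M = -4.40 → outlier.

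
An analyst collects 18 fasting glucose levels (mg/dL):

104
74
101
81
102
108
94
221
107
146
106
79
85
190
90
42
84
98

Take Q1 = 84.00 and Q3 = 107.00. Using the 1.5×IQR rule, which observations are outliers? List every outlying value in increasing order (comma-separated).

42, 146, 190, 221

IQR = Q3 − Q1 = 107.00 − 84.00 = 23.00.
Lower fence = Q1 − 1.5·IQR = 84.00 − 34.50 = 49.50.
Upper fence = Q3 + 1.5·IQR = 107.00 + 34.50 = 141.50.
42 < 49.50 → outlier.
146 > 141.50 → outlier.
190 > 141.50 → outlier.
221 > 141.50 → outlier.
All remaining values lie within [49.50, 141.50].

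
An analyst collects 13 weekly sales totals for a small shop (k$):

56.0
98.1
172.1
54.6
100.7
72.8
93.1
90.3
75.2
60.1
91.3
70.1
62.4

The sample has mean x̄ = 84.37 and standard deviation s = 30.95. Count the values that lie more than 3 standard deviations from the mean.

0

Cutoffs: x̄ ± 3s = [-8.48, 177.22].
Every value lies within the cutoffs.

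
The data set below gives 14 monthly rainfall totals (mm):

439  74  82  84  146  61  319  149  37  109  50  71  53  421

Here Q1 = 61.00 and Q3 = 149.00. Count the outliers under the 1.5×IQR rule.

IQR = 88.00; fences at 61.00 − 132.00 = -71.00 and 149.00 + 132.00 = 281.00.
Outside the cutoffs: 319, 421, 439.

3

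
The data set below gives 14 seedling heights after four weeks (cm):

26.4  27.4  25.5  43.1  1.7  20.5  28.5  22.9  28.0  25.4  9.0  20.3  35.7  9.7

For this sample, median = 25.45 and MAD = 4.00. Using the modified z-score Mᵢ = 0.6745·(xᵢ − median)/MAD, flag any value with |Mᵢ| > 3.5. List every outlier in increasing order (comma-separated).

1.7

|Mᵢ| > 3.5 ⇔ |xᵢ − 25.45| > 3.5·4.00/0.6745 = 20.76.
So outliers lie outside [4.69, 46.21].
1.7: M = -4.00 → outlier.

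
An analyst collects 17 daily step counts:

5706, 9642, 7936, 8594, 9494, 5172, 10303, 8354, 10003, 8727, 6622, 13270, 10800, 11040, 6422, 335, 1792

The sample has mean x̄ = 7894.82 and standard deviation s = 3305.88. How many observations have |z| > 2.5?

Cutoffs: x̄ ± 2.5s = [-369.88, 16159.52].
Every value lies within the cutoffs.

0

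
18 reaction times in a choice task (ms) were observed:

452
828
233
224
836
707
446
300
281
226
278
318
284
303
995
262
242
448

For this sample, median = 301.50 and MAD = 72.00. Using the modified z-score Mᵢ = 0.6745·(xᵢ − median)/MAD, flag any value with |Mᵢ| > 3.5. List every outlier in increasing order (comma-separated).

707, 828, 836, 995

|Mᵢ| > 3.5 ⇔ |xᵢ − 301.50| > 3.5·72.00/0.6745 = 373.61.
So outliers lie outside [-72.11, 675.11].
707: M = 3.80 → outlier.
828: M = 4.93 → outlier.
836: M = 5.01 → outlier.
995: M = 6.50 → outlier.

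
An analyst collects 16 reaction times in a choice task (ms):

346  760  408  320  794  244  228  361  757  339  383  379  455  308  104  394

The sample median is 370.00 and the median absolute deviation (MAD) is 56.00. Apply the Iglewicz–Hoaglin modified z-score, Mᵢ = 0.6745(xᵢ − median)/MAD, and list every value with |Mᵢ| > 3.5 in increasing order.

757, 760, 794

|Mᵢ| > 3.5 ⇔ |xᵢ − 370.00| > 3.5·56.00/0.6745 = 290.59.
So outliers lie outside [79.41, 660.59].
757: M = 4.66 → outlier.
760: M = 4.70 → outlier.
794: M = 5.11 → outlier.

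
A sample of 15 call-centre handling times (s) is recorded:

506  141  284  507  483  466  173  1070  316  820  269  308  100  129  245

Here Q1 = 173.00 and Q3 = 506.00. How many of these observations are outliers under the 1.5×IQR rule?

IQR = 333.00; fences at 173.00 − 499.50 = -326.50 and 506.00 + 499.50 = 1005.50.
Outside the cutoffs: 1070.

1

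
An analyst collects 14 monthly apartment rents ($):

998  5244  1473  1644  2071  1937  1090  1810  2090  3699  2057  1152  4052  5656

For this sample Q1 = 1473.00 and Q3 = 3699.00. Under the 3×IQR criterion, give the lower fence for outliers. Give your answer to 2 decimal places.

-5205.00

IQR = Q3 − Q1 = 3699.00 − 1473.00 = 2226.00.
Lower fence = Q1 − 3·IQR = 1473.00 − 6678.00 = -5205.00.
Upper fence = Q3 + 3·IQR = 3699.00 + 6678.00 = 10377.00.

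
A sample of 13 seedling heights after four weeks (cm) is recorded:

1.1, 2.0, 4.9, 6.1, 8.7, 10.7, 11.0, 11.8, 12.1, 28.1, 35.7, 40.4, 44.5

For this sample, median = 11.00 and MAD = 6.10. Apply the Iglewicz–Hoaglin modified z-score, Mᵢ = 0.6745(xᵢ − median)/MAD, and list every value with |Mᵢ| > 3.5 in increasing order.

|Mᵢ| > 3.5 ⇔ |xᵢ − 11.00| > 3.5·6.10/0.6745 = 31.65.
So outliers lie outside [-20.65, 42.65].
44.5: M = 3.70 → outlier.

44.5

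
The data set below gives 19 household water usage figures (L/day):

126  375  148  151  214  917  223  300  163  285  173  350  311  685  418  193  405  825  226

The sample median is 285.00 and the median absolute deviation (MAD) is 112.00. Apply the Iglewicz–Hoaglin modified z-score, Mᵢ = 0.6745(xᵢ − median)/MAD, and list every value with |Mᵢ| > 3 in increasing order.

825, 917

|Mᵢ| > 3 ⇔ |xᵢ − 285.00| > 3·112.00/0.6745 = 498.15.
So outliers lie outside [-213.15, 783.15].
825: M = 3.25 → outlier.
917: M = 3.81 → outlier.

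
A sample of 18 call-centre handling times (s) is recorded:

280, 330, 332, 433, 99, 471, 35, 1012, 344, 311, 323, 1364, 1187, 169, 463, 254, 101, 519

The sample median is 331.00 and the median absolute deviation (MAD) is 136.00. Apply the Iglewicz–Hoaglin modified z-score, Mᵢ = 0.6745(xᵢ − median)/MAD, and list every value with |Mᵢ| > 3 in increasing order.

1012, 1187, 1364

|Mᵢ| > 3 ⇔ |xᵢ − 331.00| > 3·136.00/0.6745 = 604.89.
So outliers lie outside [-273.89, 935.89].
1012: M = 3.38 → outlier.
1187: M = 4.25 → outlier.
1364: M = 5.12 → outlier.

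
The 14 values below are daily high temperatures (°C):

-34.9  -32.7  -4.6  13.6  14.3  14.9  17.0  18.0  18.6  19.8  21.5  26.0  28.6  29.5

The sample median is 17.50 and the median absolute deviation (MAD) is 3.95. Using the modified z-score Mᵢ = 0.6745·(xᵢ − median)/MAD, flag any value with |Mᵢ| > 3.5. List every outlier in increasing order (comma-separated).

|Mᵢ| > 3.5 ⇔ |xᵢ − 17.50| > 3.5·3.95/0.6745 = 20.50.
So outliers lie outside [-3.00, 38.00].
-34.9: M = -8.95 → outlier.
-32.7: M = -8.57 → outlier.
-4.6: M = -3.77 → outlier.

-34.9, -32.7, -4.6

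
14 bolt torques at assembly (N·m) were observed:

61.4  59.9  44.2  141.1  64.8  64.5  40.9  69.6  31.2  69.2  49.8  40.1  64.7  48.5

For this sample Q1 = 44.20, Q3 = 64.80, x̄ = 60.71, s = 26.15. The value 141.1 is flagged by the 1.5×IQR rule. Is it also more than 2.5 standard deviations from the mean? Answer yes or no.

yes

z = (141.1 − 60.71) / 26.15 = 3.07.
|z| = 3.07 > 2.5.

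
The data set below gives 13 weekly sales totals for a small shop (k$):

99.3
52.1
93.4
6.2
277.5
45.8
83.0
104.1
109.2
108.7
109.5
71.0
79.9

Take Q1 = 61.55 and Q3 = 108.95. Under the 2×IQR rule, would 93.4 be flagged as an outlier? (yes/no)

no

IQR = Q3 − Q1 = 108.95 − 61.55 = 47.40.
Lower fence = Q1 − 2·IQR = 61.55 − 94.80 = -33.25.
Upper fence = Q3 + 2·IQR = 108.95 + 94.80 = 203.75.
93.4 lies within [-33.25, 203.75].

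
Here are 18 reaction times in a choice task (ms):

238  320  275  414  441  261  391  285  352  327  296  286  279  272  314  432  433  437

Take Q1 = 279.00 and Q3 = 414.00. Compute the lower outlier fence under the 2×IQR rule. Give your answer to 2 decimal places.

IQR = Q3 − Q1 = 414.00 − 279.00 = 135.00.
Lower fence = Q1 − 2·IQR = 279.00 − 270.00 = 9.00.
Upper fence = Q3 + 2·IQR = 414.00 + 270.00 = 684.00.

9.00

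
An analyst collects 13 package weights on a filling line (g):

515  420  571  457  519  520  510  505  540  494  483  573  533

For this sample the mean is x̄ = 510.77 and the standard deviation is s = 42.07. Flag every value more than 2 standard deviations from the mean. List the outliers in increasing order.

Cutoffs at x̄ ± 2s: 510.77 ± 2·42.07 = [426.63, 594.91].
420: z = -2.16, |z| > 2 → outlier.
Every other value lies within [426.63, 594.91].

420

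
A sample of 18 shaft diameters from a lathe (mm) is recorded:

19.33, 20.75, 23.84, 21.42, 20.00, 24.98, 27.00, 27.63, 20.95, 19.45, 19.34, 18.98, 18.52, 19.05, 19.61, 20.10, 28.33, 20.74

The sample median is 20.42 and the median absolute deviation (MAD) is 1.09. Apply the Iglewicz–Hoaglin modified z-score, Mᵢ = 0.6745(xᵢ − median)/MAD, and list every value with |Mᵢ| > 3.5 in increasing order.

27.00, 27.63, 28.33

|Mᵢ| > 3.5 ⇔ |xᵢ − 20.42| > 3.5·1.09/0.6745 = 5.66.
So outliers lie outside [14.76, 26.08].
27.00: M = 4.07 → outlier.
27.63: M = 4.46 → outlier.
28.33: M = 4.89 → outlier.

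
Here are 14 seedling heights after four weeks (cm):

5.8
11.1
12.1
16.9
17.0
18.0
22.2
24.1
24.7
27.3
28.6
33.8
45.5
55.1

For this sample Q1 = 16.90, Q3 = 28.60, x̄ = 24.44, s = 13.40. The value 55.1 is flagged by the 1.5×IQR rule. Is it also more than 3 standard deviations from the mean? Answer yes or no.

z = (55.1 − 24.44) / 13.40 = 2.29.
|z| = 2.29 ≤ 3.

no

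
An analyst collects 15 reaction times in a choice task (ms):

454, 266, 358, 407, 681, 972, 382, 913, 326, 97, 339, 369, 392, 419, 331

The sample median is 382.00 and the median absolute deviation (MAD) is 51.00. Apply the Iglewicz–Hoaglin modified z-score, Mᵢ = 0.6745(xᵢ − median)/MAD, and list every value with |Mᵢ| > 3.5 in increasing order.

97, 681, 913, 972

|Mᵢ| > 3.5 ⇔ |xᵢ − 382.00| > 3.5·51.00/0.6745 = 264.64.
So outliers lie outside [117.36, 646.64].
97: M = -3.77 → outlier.
681: M = 3.95 → outlier.
913: M = 7.02 → outlier.
972: M = 7.80 → outlier.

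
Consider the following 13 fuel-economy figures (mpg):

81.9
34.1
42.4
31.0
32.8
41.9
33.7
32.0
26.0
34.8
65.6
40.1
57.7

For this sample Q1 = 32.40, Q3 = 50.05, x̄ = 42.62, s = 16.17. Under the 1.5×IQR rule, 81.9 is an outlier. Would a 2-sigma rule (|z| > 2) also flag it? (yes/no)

z = (81.9 − 42.62) / 16.17 = 2.43.
|z| = 2.43 > 2.

yes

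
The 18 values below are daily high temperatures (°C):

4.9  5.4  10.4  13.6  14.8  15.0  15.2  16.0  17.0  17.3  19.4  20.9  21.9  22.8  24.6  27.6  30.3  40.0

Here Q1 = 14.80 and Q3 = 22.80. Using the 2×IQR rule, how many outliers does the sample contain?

1

IQR = 8.00; fences at 14.80 − 16.00 = -1.20 and 22.80 + 16.00 = 38.80.
Outside the cutoffs: 40.0.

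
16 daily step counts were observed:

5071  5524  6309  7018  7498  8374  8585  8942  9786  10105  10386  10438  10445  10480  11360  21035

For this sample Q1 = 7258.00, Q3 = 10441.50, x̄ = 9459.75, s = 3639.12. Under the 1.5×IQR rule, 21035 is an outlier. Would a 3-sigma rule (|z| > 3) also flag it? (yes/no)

z = (21035 − 9459.75) / 3639.12 = 3.18.
|z| = 3.18 > 3.

yes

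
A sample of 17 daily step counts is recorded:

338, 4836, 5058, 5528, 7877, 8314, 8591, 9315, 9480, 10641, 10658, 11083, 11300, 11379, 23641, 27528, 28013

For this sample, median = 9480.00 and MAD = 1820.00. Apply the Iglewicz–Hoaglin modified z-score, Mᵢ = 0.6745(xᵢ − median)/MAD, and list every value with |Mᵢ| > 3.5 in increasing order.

23641, 27528, 28013

|Mᵢ| > 3.5 ⇔ |xᵢ − 9480.00| > 3.5·1820.00/0.6745 = 9444.03.
So outliers lie outside [35.97, 18924.03].
23641: M = 5.25 → outlier.
27528: M = 6.69 → outlier.
28013: M = 6.87 → outlier.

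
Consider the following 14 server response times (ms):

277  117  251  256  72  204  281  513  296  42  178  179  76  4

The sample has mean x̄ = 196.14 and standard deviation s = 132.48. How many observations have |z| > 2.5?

Cutoffs: x̄ ± 2.5s = [-135.06, 527.34].
Every value lies within the cutoffs.

0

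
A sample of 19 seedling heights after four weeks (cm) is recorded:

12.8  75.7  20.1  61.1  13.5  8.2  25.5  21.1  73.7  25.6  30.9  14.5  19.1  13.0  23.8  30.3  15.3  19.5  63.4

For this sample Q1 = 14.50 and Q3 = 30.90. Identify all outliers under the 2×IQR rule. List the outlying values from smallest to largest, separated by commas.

IQR = Q3 − Q1 = 30.90 − 14.50 = 16.40.
Lower fence = Q1 − 2·IQR = 14.50 − 32.80 = -18.30.
Upper fence = Q3 + 2·IQR = 30.90 + 32.80 = 63.70.
73.7 > 63.70 → outlier.
75.7 > 63.70 → outlier.
All remaining values lie within [-18.30, 63.70].

73.7, 75.7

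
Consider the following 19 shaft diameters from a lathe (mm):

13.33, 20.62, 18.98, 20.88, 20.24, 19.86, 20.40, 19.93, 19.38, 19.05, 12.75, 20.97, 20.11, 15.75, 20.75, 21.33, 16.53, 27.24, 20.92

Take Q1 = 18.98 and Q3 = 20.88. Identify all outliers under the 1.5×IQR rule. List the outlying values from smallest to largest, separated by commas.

IQR = Q3 − Q1 = 20.88 − 18.98 = 1.90.
Lower fence = Q1 − 1.5·IQR = 18.98 − 2.85 = 16.13.
Upper fence = Q3 + 1.5·IQR = 20.88 + 2.85 = 23.73.
12.75 < 16.13 → outlier.
13.33 < 16.13 → outlier.
15.75 < 16.13 → outlier.
27.24 > 23.73 → outlier.
All remaining values lie within [16.13, 23.73].

12.75, 13.33, 15.75, 27.24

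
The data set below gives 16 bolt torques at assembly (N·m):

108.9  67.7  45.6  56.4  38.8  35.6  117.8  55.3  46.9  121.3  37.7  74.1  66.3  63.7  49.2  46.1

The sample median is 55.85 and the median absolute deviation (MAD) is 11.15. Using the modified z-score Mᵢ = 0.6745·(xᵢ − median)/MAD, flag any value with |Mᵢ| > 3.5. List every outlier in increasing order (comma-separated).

117.8, 121.3

|Mᵢ| > 3.5 ⇔ |xᵢ − 55.85| > 3.5·11.15/0.6745 = 57.86.
So outliers lie outside [-2.01, 113.71].
117.8: M = 3.75 → outlier.
121.3: M = 3.96 → outlier.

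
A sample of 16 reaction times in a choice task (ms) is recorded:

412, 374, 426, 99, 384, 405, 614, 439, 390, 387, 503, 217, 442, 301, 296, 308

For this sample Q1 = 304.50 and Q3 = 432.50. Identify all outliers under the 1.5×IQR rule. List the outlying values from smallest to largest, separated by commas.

99

IQR = Q3 − Q1 = 432.50 − 304.50 = 128.00.
Lower fence = Q1 − 1.5·IQR = 304.50 − 192.00 = 112.50.
Upper fence = Q3 + 1.5·IQR = 432.50 + 192.00 = 624.50.
99 < 112.50 → outlier.
All remaining values lie within [112.50, 624.50].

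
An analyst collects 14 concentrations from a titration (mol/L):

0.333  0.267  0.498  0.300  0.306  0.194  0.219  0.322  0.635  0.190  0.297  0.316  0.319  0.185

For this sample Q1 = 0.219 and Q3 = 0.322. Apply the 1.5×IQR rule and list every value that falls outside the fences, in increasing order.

IQR = Q3 − Q1 = 0.322 − 0.219 = 0.103.
Lower fence = Q1 − 1.5·IQR = 0.219 − 0.1545 = 0.0645.
Upper fence = Q3 + 1.5·IQR = 0.322 + 0.1545 = 0.4765.
0.498 > 0.4765 → outlier.
0.635 > 0.4765 → outlier.
All remaining values lie within [0.0645, 0.4765].

0.498, 0.635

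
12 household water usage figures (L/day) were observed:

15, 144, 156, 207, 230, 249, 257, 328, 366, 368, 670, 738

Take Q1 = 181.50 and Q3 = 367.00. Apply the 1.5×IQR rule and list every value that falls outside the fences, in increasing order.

670, 738

IQR = Q3 − Q1 = 367.00 − 181.50 = 185.50.
Lower fence = Q1 − 1.5·IQR = 181.50 − 278.25 = -96.75.
Upper fence = Q3 + 1.5·IQR = 367.00 + 278.25 = 645.25.
670 > 645.25 → outlier.
738 > 645.25 → outlier.
All remaining values lie within [-96.75, 645.25].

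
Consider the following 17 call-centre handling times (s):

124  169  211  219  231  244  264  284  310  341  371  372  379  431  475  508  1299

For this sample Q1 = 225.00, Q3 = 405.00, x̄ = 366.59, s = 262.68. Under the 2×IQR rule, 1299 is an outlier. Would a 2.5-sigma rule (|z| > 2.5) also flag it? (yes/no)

yes

z = (1299 − 366.59) / 262.68 = 3.55.
|z| = 3.55 > 2.5.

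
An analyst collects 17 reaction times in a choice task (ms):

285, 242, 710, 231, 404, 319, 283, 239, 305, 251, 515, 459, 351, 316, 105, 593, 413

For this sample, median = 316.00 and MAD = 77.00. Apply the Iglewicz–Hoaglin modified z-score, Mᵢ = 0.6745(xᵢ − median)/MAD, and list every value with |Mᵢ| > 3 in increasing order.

|Mᵢ| > 3 ⇔ |xᵢ − 316.00| > 3·77.00/0.6745 = 342.48.
So outliers lie outside [-26.48, 658.48].
710: M = 3.45 → outlier.

710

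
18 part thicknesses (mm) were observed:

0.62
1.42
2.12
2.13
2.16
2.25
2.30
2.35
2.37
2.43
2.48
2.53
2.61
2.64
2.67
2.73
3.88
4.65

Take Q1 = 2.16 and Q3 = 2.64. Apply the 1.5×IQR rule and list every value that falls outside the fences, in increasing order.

0.62, 1.42, 3.88, 4.65

IQR = Q3 − Q1 = 2.64 − 2.16 = 0.48.
Lower fence = Q1 − 1.5·IQR = 2.16 − 0.72 = 1.44.
Upper fence = Q3 + 1.5·IQR = 2.64 + 0.72 = 3.36.
0.62 < 1.44 → outlier.
1.42 < 1.44 → outlier.
3.88 > 3.36 → outlier.
4.65 > 3.36 → outlier.
All remaining values lie within [1.44, 3.36].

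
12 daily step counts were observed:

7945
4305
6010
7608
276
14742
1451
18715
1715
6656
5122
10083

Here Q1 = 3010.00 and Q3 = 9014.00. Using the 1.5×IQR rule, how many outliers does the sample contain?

1

IQR = 6004.00; fences at 3010.00 − 9006.00 = -5996.00 and 9014.00 + 9006.00 = 18020.00.
Outside the cutoffs: 18715.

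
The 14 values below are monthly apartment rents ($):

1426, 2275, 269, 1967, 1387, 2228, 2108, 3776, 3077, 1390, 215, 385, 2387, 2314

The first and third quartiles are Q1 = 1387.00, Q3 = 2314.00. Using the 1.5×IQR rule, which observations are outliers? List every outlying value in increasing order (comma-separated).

IQR = Q3 − Q1 = 2314.00 − 1387.00 = 927.00.
Lower fence = Q1 − 1.5·IQR = 1387.00 − 1390.50 = -3.50.
Upper fence = Q3 + 1.5·IQR = 2314.00 + 1390.50 = 3704.50.
3776 > 3704.50 → outlier.
All remaining values lie within [-3.50, 3704.50].

3776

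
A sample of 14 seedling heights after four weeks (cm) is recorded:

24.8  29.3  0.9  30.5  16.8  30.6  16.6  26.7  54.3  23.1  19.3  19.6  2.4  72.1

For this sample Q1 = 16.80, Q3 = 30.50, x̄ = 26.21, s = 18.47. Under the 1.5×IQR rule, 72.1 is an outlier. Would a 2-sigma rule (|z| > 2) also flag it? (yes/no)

z = (72.1 − 26.21) / 18.47 = 2.48.
|z| = 2.48 > 2.

yes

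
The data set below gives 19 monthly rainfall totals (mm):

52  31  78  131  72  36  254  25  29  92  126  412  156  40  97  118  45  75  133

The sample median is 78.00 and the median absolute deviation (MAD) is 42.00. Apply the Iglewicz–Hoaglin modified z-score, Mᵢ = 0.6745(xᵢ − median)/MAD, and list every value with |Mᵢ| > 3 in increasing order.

|Mᵢ| > 3 ⇔ |xᵢ − 78.00| > 3·42.00/0.6745 = 186.81.
So outliers lie outside [-108.81, 264.81].
412: M = 5.36 → outlier.

412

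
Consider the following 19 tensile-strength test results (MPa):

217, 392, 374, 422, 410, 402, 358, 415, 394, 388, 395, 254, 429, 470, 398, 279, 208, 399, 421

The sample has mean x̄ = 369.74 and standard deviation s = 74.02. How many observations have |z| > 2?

2

Cutoffs: x̄ ± 2s = [221.70, 517.78].
Outside the cutoffs: 208, 217.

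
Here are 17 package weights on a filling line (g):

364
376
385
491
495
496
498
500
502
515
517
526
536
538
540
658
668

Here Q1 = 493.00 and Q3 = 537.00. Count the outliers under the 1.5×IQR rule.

IQR = 44.00; fences at 493.00 − 66.00 = 427.00 and 537.00 + 66.00 = 603.00.
Outside the cutoffs: 364, 376, 385, 658, 668.

5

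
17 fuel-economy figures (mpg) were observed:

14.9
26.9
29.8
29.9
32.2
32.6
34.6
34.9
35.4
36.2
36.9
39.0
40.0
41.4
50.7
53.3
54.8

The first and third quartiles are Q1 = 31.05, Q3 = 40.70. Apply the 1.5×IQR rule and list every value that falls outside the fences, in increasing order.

IQR = Q3 − Q1 = 40.70 − 31.05 = 9.65.
Lower fence = Q1 − 1.5·IQR = 31.05 − 14.475 = 16.575.
Upper fence = Q3 + 1.5·IQR = 40.70 + 14.475 = 55.175.
14.9 < 16.575 → outlier.
All remaining values lie within [16.575, 55.175].

14.9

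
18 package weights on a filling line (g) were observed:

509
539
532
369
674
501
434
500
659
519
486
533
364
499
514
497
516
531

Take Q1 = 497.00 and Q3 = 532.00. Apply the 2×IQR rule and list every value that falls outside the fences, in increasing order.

IQR = Q3 − Q1 = 532.00 − 497.00 = 35.00.
Lower fence = Q1 − 2·IQR = 497.00 − 70.00 = 427.00.
Upper fence = Q3 + 2·IQR = 532.00 + 70.00 = 602.00.
364 < 427.00 → outlier.
369 < 427.00 → outlier.
659 > 602.00 → outlier.
674 > 602.00 → outlier.
All remaining values lie within [427.00, 602.00].

364, 369, 659, 674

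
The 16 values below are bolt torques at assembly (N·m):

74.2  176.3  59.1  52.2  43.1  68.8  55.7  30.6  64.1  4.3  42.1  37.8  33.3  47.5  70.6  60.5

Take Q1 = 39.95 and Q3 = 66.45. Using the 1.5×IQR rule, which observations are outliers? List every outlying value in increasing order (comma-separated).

176.3

IQR = Q3 − Q1 = 66.45 − 39.95 = 26.50.
Lower fence = Q1 − 1.5·IQR = 39.95 − 39.75 = 0.20.
Upper fence = Q3 + 1.5·IQR = 66.45 + 39.75 = 106.20.
176.3 > 106.20 → outlier.
All remaining values lie within [0.20, 106.20].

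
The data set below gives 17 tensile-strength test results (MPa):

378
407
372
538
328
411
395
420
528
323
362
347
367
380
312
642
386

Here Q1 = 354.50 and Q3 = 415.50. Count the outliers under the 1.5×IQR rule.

3

IQR = 61.00; fences at 354.50 − 91.50 = 263.00 and 415.50 + 91.50 = 507.00.
Outside the cutoffs: 528, 538, 642.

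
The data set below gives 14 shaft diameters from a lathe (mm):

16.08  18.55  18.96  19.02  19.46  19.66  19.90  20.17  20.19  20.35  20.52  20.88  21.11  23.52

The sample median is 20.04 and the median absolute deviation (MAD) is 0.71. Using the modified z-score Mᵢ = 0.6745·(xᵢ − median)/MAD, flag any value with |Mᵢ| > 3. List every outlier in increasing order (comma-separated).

|Mᵢ| > 3 ⇔ |xᵢ − 20.04| > 3·0.71/0.6745 = 3.16.
So outliers lie outside [16.88, 23.20].
16.08: M = -3.76 → outlier.
23.52: M = 3.31 → outlier.

16.08, 23.52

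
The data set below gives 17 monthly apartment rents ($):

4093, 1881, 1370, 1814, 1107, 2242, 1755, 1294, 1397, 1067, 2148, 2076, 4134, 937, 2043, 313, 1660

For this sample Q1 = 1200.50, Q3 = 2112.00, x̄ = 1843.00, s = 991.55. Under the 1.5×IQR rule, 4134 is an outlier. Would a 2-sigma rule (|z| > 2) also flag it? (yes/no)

yes

z = (4134 − 1843.00) / 991.55 = 2.31.
|z| = 2.31 > 2.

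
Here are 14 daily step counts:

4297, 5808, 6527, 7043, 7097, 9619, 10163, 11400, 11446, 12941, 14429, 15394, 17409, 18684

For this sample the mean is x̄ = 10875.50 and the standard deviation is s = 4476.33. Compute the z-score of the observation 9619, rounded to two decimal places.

-0.28

z = (9619 − 10875.50) / 4476.33 = -0.28.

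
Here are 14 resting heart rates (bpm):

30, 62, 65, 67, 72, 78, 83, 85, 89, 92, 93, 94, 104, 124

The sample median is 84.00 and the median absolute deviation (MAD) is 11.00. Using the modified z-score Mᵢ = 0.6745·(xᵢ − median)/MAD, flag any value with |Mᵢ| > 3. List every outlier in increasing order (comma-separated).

30

|Mᵢ| > 3 ⇔ |xᵢ − 84.00| > 3·11.00/0.6745 = 48.93.
So outliers lie outside [35.07, 132.93].
30: M = -3.31 → outlier.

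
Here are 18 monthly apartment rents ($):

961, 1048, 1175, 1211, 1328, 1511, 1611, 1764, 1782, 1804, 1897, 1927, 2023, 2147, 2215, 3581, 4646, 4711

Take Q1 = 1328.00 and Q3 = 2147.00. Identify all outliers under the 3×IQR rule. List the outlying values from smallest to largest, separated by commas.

4646, 4711

IQR = Q3 − Q1 = 2147.00 − 1328.00 = 819.00.
Lower fence = Q1 − 3·IQR = 1328.00 − 2457.00 = -1129.00.
Upper fence = Q3 + 3·IQR = 2147.00 + 2457.00 = 4604.00.
4646 > 4604.00 → outlier.
4711 > 4604.00 → outlier.
All remaining values lie within [-1129.00, 4604.00].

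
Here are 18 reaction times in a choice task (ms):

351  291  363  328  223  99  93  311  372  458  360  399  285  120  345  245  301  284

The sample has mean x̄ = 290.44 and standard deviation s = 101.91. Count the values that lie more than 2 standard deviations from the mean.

Cutoffs: x̄ ± 2s = [86.62, 494.26].
Every value lies within the cutoffs.

0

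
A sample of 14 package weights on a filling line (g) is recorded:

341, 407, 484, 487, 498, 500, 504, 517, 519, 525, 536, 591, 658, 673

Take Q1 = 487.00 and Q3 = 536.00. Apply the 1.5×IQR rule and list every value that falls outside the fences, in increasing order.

IQR = Q3 − Q1 = 536.00 − 487.00 = 49.00.
Lower fence = Q1 − 1.5·IQR = 487.00 − 73.50 = 413.50.
Upper fence = Q3 + 1.5·IQR = 536.00 + 73.50 = 609.50.
341 < 413.50 → outlier.
407 < 413.50 → outlier.
658 > 609.50 → outlier.
673 > 609.50 → outlier.
All remaining values lie within [413.50, 609.50].

341, 407, 658, 673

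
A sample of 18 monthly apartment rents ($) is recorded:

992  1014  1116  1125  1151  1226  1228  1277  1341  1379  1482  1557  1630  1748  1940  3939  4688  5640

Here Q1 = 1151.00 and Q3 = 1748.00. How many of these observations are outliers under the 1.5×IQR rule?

IQR = 597.00; fences at 1151.00 − 895.50 = 255.50 and 1748.00 + 895.50 = 2643.50.
Outside the cutoffs: 3939, 4688, 5640.

3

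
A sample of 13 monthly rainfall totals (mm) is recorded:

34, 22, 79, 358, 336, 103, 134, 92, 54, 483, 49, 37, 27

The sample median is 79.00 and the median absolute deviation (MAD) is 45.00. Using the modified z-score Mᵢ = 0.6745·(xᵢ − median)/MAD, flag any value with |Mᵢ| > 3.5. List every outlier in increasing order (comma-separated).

336, 358, 483

|Mᵢ| > 3.5 ⇔ |xᵢ − 79.00| > 3.5·45.00/0.6745 = 233.51.
So outliers lie outside [-154.51, 312.51].
336: M = 3.85 → outlier.
358: M = 4.18 → outlier.
483: M = 6.06 → outlier.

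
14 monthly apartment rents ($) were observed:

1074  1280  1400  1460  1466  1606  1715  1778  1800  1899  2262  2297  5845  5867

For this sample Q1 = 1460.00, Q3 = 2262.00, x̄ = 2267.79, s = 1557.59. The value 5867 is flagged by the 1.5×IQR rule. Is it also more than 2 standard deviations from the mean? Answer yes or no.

z = (5867 − 2267.79) / 1557.59 = 2.31.
|z| = 2.31 > 2.

yes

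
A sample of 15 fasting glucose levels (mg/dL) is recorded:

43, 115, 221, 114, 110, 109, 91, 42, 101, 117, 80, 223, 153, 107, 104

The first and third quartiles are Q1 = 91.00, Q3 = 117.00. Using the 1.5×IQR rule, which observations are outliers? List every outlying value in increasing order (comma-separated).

42, 43, 221, 223

IQR = Q3 − Q1 = 117.00 − 91.00 = 26.00.
Lower fence = Q1 − 1.5·IQR = 91.00 − 39.00 = 52.00.
Upper fence = Q3 + 1.5·IQR = 117.00 + 39.00 = 156.00.
42 < 52.00 → outlier.
43 < 52.00 → outlier.
221 > 156.00 → outlier.
223 > 156.00 → outlier.
All remaining values lie within [52.00, 156.00].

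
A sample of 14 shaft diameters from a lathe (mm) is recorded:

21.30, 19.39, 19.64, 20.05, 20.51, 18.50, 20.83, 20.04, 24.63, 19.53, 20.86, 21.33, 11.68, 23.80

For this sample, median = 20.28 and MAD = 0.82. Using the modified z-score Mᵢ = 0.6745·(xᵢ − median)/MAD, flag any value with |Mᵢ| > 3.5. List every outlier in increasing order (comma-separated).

|Mᵢ| > 3.5 ⇔ |xᵢ − 20.28| > 3.5·0.82/0.6745 = 4.26.
So outliers lie outside [16.02, 24.54].
11.68: M = -7.07 → outlier.
24.63: M = 3.58 → outlier.

11.68, 24.63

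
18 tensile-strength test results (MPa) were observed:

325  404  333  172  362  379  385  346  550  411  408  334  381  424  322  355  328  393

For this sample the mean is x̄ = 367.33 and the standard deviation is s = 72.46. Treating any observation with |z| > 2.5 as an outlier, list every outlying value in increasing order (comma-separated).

Cutoffs at x̄ ± 2.5s: 367.33 ± 2.5·72.46 = [186.18, 548.48].
172: z = -2.70, |z| > 2.5 → outlier.
550: z = 2.52, |z| > 2.5 → outlier.
Every other value lies within [186.18, 548.48].

172, 550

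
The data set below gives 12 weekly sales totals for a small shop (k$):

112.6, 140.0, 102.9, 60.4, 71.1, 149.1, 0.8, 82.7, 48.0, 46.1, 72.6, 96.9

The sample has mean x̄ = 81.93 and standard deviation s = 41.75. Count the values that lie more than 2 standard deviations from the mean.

0

Cutoffs: x̄ ± 2s = [-1.57, 165.43].
Every value lies within the cutoffs.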